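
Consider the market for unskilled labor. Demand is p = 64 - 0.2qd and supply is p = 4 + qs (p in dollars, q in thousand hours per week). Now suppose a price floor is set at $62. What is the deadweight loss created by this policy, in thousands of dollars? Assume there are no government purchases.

Rearranging demand gives qd = 320 - 5p; rearranging supply gives qs = p - 4. In a free market, 320 - 5p = p - 4 gives the equilibrium p* = 54, q* = 50.
Since 62 > 54, the floor is binding.
At p = 62: qd = 320 - 5·62 = 10 and qs = 62 - 4 = 58.
Quantity traded falls to 10. At q = 10 the demand price is (320 - 10)/5 = 62 and the supply price is 4 + 10 = 14.
Deadweight loss = ½ · (62 - 14) · (50 - 10) = ½ · 48 · 40 = 960.

960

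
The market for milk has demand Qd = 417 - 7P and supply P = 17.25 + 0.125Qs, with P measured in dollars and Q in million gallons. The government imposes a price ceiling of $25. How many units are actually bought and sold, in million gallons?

62

Rearranging supply gives Qs = 8P - 138. Setting quantity demanded equal to quantity supplied, 417 - 7P = 8P - 138, gives P* = 37 and Q* = 158.
The ceiling of 25 is below the equilibrium price 37, so it binds.
At P = 25: Qd = 417 - 7·25 = 242 and Qs = 8·25 - 138 = 62.
The quantity actually transacted is the short side, supply: 62.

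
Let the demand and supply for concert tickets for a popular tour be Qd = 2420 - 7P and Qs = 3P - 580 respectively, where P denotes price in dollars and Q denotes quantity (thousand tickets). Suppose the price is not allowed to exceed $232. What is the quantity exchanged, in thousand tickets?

Equilibrium: 2420 - 7P = 3P - 580, so 3000 = 10P and P* = 300, Q* = 320.
Since 232 < 300, the ceiling is binding.
At P = 232: Qd = 2420 - 7·232 = 796 and Qs = 3·232 - 580 = 116.
The quantity actually transacted is the short side, supply: 116.

116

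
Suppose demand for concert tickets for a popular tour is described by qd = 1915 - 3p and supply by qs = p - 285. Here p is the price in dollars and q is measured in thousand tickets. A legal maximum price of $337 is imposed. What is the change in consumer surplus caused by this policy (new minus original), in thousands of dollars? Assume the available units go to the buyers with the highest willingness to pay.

Setting quantity demanded equal to quantity supplied, 1915 - 3p = p - 285, gives p* = 550 and q* = 265.
The ceiling of 337 is below the equilibrium price 550, so it binds.
At p = 337: qd = 1915 - 3·337 = 904 and qs = 337 - 285 = 52.
Consumer surplus without the control is ½ · (1915/3 - 550) · 265 = 70225/6.
With the ceiling, 52 units are sold at 337 (assume they go to the highest-value buyers). The demand price at q = 52 is 621, so CS = ½ · [(1915/3 - 337) + (621 - 337)] · 52 = 45656/3.
Change in consumer surplus = 45656/3 - 70225/6 = 3514.5.

3514.5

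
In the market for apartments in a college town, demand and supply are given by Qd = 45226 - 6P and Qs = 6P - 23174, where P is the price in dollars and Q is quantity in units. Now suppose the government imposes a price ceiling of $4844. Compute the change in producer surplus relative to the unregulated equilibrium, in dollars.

-7240048

Equilibrium: 45226 - 6P = 6P - 23174, so 68400 = 12P and P* = 5700, Q* = 11026.
Since 4844 < 5700, the ceiling is binding.
At P = 4844: Qd = 45226 - 6·4844 = 16162 and Qs = 6·4844 - 23174 = 5890.
Producer surplus without the control is ½ · (5700 - 11587/3) · 11026 = 30393169/3.
With the ceiling, producers sell 5890 units at 4844, so PS = ½ · (4844 - 11587/3) · 5890 = 8673025/3.
Change in producer surplus = 8673025/3 - 30393169/3 = -7240048.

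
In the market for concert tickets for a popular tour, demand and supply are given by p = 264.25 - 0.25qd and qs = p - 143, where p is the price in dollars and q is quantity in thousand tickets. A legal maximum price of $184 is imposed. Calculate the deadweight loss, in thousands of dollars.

Rearranging demand gives qd = 1057 - 4p. Without the control the market clears where 1057 - 4p = p - 143, i.e. p* = 240 and q* = 97.
Because the ceiling (184) lies below the market-clearing price, it is binding.
At p = 184: qd = 1057 - 4·184 = 321 and qs = 184 - 143 = 41.
Quantity traded falls to 41. At q = 41 the demand price is (1057 - 41)/4 = 254 and the supply price is 143 + 41 = 184.
Deadweight loss = ½ · (254 - 184) · (97 - 41) = ½ · 70 · 56 = 1960.

1960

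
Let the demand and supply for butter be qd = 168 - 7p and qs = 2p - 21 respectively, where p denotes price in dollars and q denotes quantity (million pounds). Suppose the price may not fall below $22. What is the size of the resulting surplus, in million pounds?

9

Equilibrium: 168 - 7p = 2p - 21, so 189 = 9p and p* = 21, q* = 21.
Since 22 > 21, the floor is binding.
At p = 22: qd = 168 - 7·22 = 14 and qs = 2·22 - 21 = 23.
Surplus = qs - qd = 23 - 14 = 9.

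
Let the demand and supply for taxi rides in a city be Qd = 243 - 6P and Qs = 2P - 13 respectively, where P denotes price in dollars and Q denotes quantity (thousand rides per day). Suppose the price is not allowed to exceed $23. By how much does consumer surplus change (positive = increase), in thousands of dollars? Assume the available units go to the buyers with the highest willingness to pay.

270

Without the control the market clears where 243 - 6P = 2P - 13, i.e. P* = 32 and Q* = 51.
The ceiling of 23 is below the equilibrium price 32, so it binds.
At P = 23: Qd = 243 - 6·23 = 105 and Qs = 2·23 - 13 = 33.
Consumer surplus without the control is ½ · (40.5 - 32) · 51 = 216.75.
With the ceiling, 33 units are sold at 23 (assume they go to the highest-value buyers). The demand price at Q = 33 is 35, so CS = ½ · [(40.5 - 23) + (35 - 23)] · 33 = 486.75.
Change in consumer surplus = 486.75 - 216.75 = 270.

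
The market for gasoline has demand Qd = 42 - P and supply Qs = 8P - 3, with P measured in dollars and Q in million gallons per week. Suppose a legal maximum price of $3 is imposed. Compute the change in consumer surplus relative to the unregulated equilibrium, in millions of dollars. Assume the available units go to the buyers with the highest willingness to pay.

In a free market, 42 - P = 8P - 3 gives the equilibrium P* = 5, Q* = 37.
Since 3 < 5, the ceiling is binding.
At P = 3: Qd = 42 - 3 = 39 and Qs = 8·3 - 3 = 21.
Consumer surplus without the control is ½ · (42 - 5) · 37 = 684.5.
With the ceiling, 21 units are sold at 3 (assume they go to the highest-value buyers). The demand price at Q = 21 is 21, so CS = ½ · [(42 - 3) + (21 - 3)] · 21 = 598.5.
Change in consumer surplus = 598.5 - 684.5 = -86.

-86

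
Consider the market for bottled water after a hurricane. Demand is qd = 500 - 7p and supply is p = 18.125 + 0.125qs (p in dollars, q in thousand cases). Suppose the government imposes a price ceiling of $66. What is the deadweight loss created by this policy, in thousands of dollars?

0

Rearranging supply gives qs = 8p - 145. Without the control the market clears where 500 - 7p = 8p - 145, i.e. p* = 43 and q* = 199.
Since 66 is above p* = 43, the ceiling does not bind and the free-market outcome prevails.
Since the control does not bind, no trades are prevented and deadweight loss is zero.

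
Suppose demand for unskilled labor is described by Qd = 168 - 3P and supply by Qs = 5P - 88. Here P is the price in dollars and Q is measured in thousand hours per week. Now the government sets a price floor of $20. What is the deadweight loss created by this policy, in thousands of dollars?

0

Without the control the market clears where 168 - 3P = 5P - 88, i.e. P* = 32 and Q* = 72.
Since 20 is below P* = 32, the floor does not bind and the free-market outcome prevails.
Since the control does not bind, no trades are prevented and deadweight loss is zero.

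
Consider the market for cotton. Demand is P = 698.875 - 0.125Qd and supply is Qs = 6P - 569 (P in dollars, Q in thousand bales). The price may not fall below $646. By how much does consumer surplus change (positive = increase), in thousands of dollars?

-256882

Rearranging demand gives Qd = 5591 - 8P. Setting quantity demanded equal to quantity supplied, 5591 - 8P = 6P - 569, gives P* = 440 and Q* = 2071.
Since 646 > 440, the floor is binding.
At P = 646: Qd = 5591 - 8·646 = 423 and Qs = 6·646 - 569 = 3307.
Consumer surplus without the control is ½ · (698.875 - 440) · 2071 = 268065.0625.
With the floor, consumers buy 423 units at 646, so CS = ½ · (698.875 - 646) · 423 = 11183.0625.
Change in consumer surplus = 11183.0625 - 268065.0625 = -256882.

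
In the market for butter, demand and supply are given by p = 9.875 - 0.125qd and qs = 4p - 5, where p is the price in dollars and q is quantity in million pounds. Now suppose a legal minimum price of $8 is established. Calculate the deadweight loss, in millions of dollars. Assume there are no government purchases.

12

Rearranging demand gives qd = 79 - 8p. In a free market, 79 - 8p = 4p - 5 gives the equilibrium p* = 7, q* = 23.
Since 8 > 7, the floor is binding.
At p = 8: qd = 79 - 8·8 = 15 and qs = 4·8 - 5 = 27.
Quantity traded falls to 15. At q = 15 the demand price is (79 - 15)/8 = 8 and the supply price is (5 + 15)/4 = 5.
Deadweight loss = ½ · (8 - 5) · (23 - 15) = ½ · 3 · 8 = 12.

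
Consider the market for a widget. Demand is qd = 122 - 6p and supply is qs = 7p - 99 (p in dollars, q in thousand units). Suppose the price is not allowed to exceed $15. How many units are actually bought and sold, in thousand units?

Equilibrium: 122 - 6p = 7p - 99, so 221 = 13p and p* = 17, q* = 20.
Because the ceiling (15) lies below the market-clearing price, it is binding.
At p = 15: qd = 122 - 6·15 = 32 and qs = 7·15 - 99 = 6.
The quantity actually transacted is the short side, supply: 6.

6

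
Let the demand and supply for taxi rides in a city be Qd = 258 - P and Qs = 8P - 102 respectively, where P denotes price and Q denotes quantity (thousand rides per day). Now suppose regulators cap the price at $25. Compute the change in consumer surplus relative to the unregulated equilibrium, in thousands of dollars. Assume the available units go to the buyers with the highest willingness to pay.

-5730

In a free market, 258 - P = 8P - 102 gives the equilibrium P* = 40, Q* = 218.
Because the ceiling (25) lies below the market-clearing price, it is binding.
At P = 25: Qd = 258 - 25 = 233 and Qs = 8·25 - 102 = 98.
Consumer surplus without the control is ½ · (258 - 40) · 218 = 23762.
With the ceiling, 98 units are sold at 25 (assume they go to the highest-value buyers). The demand price at Q = 98 is 160, so CS = ½ · [(258 - 25) + (160 - 25)] · 98 = 18032.
Change in consumer surplus = 18032 - 23762 = -5730.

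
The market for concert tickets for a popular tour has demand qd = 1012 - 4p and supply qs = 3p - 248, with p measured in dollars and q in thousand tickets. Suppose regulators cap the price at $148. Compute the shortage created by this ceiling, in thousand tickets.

224

Setting quantity demanded equal to quantity supplied, 1012 - 4p = 3p - 248, gives p* = 180 and q* = 292.
Because the ceiling (148) lies below the market-clearing price, it is binding.
At p = 148: qd = 1012 - 4·148 = 420 and qs = 3·148 - 248 = 196.
Shortage = qd - qs = 420 - 196 = 224.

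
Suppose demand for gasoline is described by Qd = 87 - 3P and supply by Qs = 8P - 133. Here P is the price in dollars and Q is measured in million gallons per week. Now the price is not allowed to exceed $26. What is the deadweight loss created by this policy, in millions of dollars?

0

Equilibrium: 87 - 3P = 8P - 133, so 220 = 11P and P* = 20, Q* = 27.
The ceiling of 26 is above the equilibrium price 20, so it is not binding; the market clears at P* = 20, Q* = 27.
Since the control does not bind, no trades are prevented and deadweight loss is zero.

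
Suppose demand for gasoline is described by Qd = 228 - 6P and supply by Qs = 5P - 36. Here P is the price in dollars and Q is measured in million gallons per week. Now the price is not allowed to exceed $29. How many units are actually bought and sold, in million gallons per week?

84

Without the control the market clears where 228 - 6P = 5P - 36, i.e. P* = 24 and Q* = 84.
Since 29 is above P* = 24, the ceiling does not bind and the free-market outcome prevails.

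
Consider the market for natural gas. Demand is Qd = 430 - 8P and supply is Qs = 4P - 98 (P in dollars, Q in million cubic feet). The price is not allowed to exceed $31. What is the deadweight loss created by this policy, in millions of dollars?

507

Setting quantity demanded equal to quantity supplied, 430 - 8P = 4P - 98, gives P* = 44 and Q* = 78.
Because the ceiling (31) lies below the market-clearing price, it is binding.
At P = 31: Qd = 430 - 8·31 = 182 and Qs = 4·31 - 98 = 26.
Quantity traded falls to 26. At Q = 26 the demand price is (430 - 26)/8 = 50.5 and the supply price is (98 + 26)/4 = 31.
Deadweight loss = ½ · (50.5 - 31) · (78 - 26) = ½ · 19.5 · 52 = 507.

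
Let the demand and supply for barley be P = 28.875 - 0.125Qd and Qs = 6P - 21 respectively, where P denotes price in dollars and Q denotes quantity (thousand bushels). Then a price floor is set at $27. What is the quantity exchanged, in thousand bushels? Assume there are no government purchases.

Rearranging demand gives Qd = 231 - 8P. Equilibrium: 231 - 8P = 6P - 21, so 252 = 14P and P* = 18, Q* = 87.
Since 27 > 18, the floor is binding.
At P = 27: Qd = 231 - 8·27 = 15 and Qs = 6·27 - 21 = 141.
The quantity actually transacted is the short side, demand: 15.

15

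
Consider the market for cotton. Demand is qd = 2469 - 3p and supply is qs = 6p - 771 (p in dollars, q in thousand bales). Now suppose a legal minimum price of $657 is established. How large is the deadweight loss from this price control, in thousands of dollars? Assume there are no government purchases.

198470.25

In a free market, 2469 - 3p = 6p - 771 gives the equilibrium p* = 360, q* = 1389.
Because the floor (657) lies above the market-clearing price, it is binding.
At p = 657: qd = 2469 - 3·657 = 498 and qs = 6·657 - 771 = 3171.
Quantity traded falls to 498. At q = 498 the demand price is (2469 - 498)/3 = 657 and the supply price is (771 + 498)/6 = 211.5.
Deadweight loss = ½ · (657 - 211.5) · (1389 - 498) = ½ · 445.5 · 891 = 198470.25.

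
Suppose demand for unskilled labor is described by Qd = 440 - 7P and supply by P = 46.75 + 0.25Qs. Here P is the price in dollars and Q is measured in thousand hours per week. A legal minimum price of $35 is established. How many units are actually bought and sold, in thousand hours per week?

41

Rearranging supply gives Qs = 4P - 187. Setting quantity demanded equal to quantity supplied, 440 - 7P = 4P - 187, gives P* = 57 and Q* = 41.
Since 35 is below P* = 57, the floor does not bind and the free-market outcome prevails.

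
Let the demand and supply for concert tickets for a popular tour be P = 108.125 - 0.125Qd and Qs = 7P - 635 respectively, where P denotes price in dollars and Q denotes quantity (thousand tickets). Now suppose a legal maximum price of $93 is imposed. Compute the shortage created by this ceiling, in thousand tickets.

105

Rearranging demand gives Qd = 865 - 8P. In a free market, 865 - 8P = 7P - 635 gives the equilibrium P* = 100, Q* = 65.
The ceiling of 93 is below the equilibrium price 100, so it binds.
At P = 93: Qd = 865 - 8·93 = 121 and Qs = 7·93 - 635 = 16.
Shortage = Qd - Qs = 121 - 16 = 105.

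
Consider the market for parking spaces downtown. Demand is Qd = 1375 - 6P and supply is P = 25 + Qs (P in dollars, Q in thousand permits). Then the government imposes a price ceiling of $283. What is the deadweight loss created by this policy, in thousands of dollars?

Rearranging supply gives Qs = P - 25. Setting quantity demanded equal to quantity supplied, 1375 - 6P = P - 25, gives P* = 200 and Q* = 175.
Since 283 is above P* = 200, the ceiling does not bind and the free-market outcome prevails.
Since the control does not bind, no trades are prevented and deadweight loss is zero.

0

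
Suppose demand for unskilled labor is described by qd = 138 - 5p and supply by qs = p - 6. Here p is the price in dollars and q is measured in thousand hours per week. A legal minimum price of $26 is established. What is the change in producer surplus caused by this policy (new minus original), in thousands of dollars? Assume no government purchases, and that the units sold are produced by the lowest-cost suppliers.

-34

In a free market, 138 - 5p = p - 6 gives the equilibrium p* = 24, q* = 18.
Since 26 > 24, the floor is binding.
At p = 26: qd = 138 - 5·26 = 8 and qs = 26 - 6 = 20.
Producer surplus without the control is ½ · (24 - 6) · 18 = 162.
With the floor, 8 units are sold at 26. The supply price at q = 8 is 14, so PS = ½ · [(26 - 6) + (26 - 14)] · 8 = 128.
Change in producer surplus = 128 - 162 = -34.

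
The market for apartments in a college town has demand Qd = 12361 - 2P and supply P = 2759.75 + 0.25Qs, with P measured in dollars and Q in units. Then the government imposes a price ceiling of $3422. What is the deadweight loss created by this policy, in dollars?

1370904

Rearranging supply gives Qs = 4P - 11039. Without the control the market clears where 12361 - 2P = 4P - 11039, i.e. P* = 3900 and Q* = 4561.
Since 3422 < 3900, the ceiling is binding.
At P = 3422: Qd = 12361 - 2·3422 = 5517 and Qs = 4·3422 - 11039 = 2649.
Quantity traded falls to 2649. At Q = 2649 the demand price is (12361 - 2649)/2 = 4856 and the supply price is (11039 + 2649)/4 = 3422.
Deadweight loss = ½ · (4856 - 3422) · (4561 - 2649) = ½ · 1434 · 1912 = 1370904.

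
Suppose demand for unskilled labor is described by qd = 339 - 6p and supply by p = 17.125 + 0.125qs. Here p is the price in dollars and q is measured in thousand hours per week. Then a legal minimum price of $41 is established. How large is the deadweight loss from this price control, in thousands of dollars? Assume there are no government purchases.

Rearranging supply gives qs = 8p - 137. Without the control the market clears where 339 - 6p = 8p - 137, i.e. p* = 34 and q* = 135.
The floor of 41 is above the equilibrium price 34, so it binds.
At p = 41: qd = 339 - 6·41 = 93 and qs = 8·41 - 137 = 191.
Quantity traded falls to 93. At q = 93 the demand price is (339 - 93)/6 = 41 and the supply price is (137 + 93)/8 = 28.75.
Deadweight loss = ½ · (41 - 28.75) · (135 - 93) = ½ · 12.25 · 42 = 257.25.

257.25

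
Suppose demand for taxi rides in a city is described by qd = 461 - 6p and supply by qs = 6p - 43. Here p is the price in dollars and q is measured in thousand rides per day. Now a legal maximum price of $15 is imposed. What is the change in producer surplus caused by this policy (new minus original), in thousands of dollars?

-3456

Setting quantity demanded equal to quantity supplied, 461 - 6p = 6p - 43, gives p* = 42 and q* = 209.
Since 15 < 42, the ceiling is binding.
At p = 15: qd = 461 - 6·15 = 371 and qs = 6·15 - 43 = 47.
Producer surplus without the control is ½ · (42 - 43/6) · 209 = 43681/12.
With the ceiling, producers sell 47 units at 15, so PS = ½ · (15 - 43/6) · 47 = 2209/12.
Change in producer surplus = 2209/12 - 43681/12 = -3456.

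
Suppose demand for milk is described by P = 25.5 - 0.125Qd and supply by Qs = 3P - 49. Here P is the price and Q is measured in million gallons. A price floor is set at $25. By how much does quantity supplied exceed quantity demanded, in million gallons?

22

Rearranging demand gives Qd = 204 - 8P. In a free market, 204 - 8P = 3P - 49 gives the equilibrium P* = 23, Q* = 20.
The floor of 25 is above the equilibrium price 23, so it binds.
At P = 25: Qd = 204 - 8·25 = 4 and Qs = 3·25 - 49 = 26.
Surplus = Qs - Qd = 26 - 4 = 22.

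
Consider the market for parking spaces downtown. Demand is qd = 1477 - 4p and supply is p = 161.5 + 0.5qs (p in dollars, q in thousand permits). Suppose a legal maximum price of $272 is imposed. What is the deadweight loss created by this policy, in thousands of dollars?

Rearranging supply gives qs = 2p - 323. Setting quantity demanded equal to quantity supplied, 1477 - 4p = 2p - 323, gives p* = 300 and q* = 277.
Since 272 < 300, the ceiling is binding.
At p = 272: qd = 1477 - 4·272 = 389 and qs = 2·272 - 323 = 221.
Quantity traded falls to 221. At q = 221 the demand price is (1477 - 221)/4 = 314 and the supply price is (323 + 221)/2 = 272.
Deadweight loss = ½ · (314 - 272) · (277 - 221) = ½ · 42 · 56 = 1176.

1176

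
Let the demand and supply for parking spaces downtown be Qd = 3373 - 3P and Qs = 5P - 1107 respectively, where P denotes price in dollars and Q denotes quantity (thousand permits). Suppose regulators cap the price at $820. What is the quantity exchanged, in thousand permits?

In a free market, 3373 - 3P = 5P - 1107 gives the equilibrium P* = 560, Q* = 1693.
The ceiling of 820 is above the equilibrium price 560, so it is not binding; the market clears at P* = 560, Q* = 1693.

1693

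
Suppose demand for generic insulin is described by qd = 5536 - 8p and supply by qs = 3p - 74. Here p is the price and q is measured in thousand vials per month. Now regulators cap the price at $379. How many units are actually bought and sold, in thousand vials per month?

Equilibrium: 5536 - 8p = 3p - 74, so 5610 = 11p and p* = 510, q* = 1456.
The ceiling of 379 is below the equilibrium price 510, so it binds.
At p = 379: qd = 5536 - 8·379 = 2504 and qs = 3·379 - 74 = 1063.
The quantity actually transacted is the short side, supply: 1063.

1063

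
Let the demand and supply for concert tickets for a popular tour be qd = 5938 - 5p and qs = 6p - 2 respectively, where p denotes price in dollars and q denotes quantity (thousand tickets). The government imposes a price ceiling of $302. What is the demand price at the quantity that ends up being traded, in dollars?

Setting quantity demanded equal to quantity supplied, 5938 - 5p = 6p - 2, gives p* = 540 and q* = 3238.
Because the ceiling (302) lies below the market-clearing price, it is binding.
At p = 302: qd = 5938 - 5·302 = 4428 and qs = 6·302 - 2 = 1810.
Only 1810 units reach the market. On the demand curve, the marginal buyer's willingness to pay at q = 1810 is (5938 - 1810)/5 = 825.6.

825.6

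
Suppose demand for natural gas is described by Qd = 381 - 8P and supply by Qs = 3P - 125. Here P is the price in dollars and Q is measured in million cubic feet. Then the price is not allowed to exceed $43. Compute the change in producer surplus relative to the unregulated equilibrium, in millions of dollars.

-25.5

In a free market, 381 - 8P = 3P - 125 gives the equilibrium P* = 46, Q* = 13.
The ceiling of 43 is below the equilibrium price 46, so it binds.
At P = 43: Qd = 381 - 8·43 = 37 and Qs = 3·43 - 125 = 4.
Producer surplus without the control is ½ · (46 - 125/3) · 13 = 169/6.
With the ceiling, producers sell 4 units at 43, so PS = ½ · (43 - 125/3) · 4 = 8/3.
Change in producer surplus = 8/3 - 169/6 = -25.5.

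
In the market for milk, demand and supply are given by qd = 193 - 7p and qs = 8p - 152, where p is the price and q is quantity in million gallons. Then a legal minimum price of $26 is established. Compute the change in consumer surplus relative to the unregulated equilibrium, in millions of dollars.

-64.5

Without the control the market clears where 193 - 7p = 8p - 152, i.e. p* = 23 and q* = 32.
Because the floor (26) lies above the market-clearing price, it is binding.
At p = 26: qd = 193 - 7·26 = 11 and qs = 8·26 - 152 = 56.
Consumer surplus without the control is ½ · (193/7 - 23) · 32 = 512/7.
With the floor, consumers buy 11 units at 26, so CS = ½ · (193/7 - 26) · 11 = 121/14.
Change in consumer surplus = 121/14 - 512/7 = -64.5.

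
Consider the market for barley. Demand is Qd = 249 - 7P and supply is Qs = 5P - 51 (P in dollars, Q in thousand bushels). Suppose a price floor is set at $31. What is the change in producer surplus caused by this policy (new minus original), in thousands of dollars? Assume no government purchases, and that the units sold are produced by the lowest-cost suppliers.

15.6

Setting quantity demanded equal to quantity supplied, 249 - 7P = 5P - 51, gives P* = 25 and Q* = 74.
Because the floor (31) lies above the market-clearing price, it is binding.
At P = 31: Qd = 249 - 7·31 = 32 and Qs = 5·31 - 51 = 104.
Producer surplus without the control is ½ · (25 - 10.2) · 74 = 547.6.
With the floor, 32 units are sold at 31. The supply price at Q = 32 is 16.6, so PS = ½ · [(31 - 10.2) + (31 - 16.6)] · 32 = 563.2.
Change in producer surplus = 563.2 - 547.6 = 15.6.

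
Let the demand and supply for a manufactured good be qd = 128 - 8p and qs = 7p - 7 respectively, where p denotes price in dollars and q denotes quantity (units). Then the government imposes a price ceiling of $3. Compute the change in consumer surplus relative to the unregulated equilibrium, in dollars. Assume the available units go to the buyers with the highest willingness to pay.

In a free market, 128 - 8p = 7p - 7 gives the equilibrium p* = 9, q* = 56.
Since 3 < 9, the ceiling is binding.
At p = 3: qd = 128 - 8·3 = 104 and qs = 7·3 - 7 = 14.
Consumer surplus without the control is ½ · (16 - 9) · 56 = 196.
With the ceiling, 14 units are sold at 3 (assume they go to the highest-value buyers). The demand price at q = 14 is 14.25, so CS = ½ · [(16 - 3) + (14.25 - 3)] · 14 = 169.75.
Change in consumer surplus = 169.75 - 196 = -26.25.

-26.25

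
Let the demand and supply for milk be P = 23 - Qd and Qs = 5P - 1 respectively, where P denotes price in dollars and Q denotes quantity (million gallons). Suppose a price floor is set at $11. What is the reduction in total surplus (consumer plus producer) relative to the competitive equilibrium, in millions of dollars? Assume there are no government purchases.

29.4

Rearranging demand gives Qd = 23 - P. Without the control the market clears where 23 - P = 5P - 1, i.e. P* = 4 and Q* = 19.
Since 11 > 4, the floor is binding.
At P = 11: Qd = 23 - 11 = 12 and Qs = 5·11 - 1 = 54.
Quantity traded falls to 12. At Q = 12 the demand price is 23 - 12 = 11 and the supply price is (1 + 12)/5 = 2.6.
Deadweight loss = ½ · (11 - 2.6) · (19 - 12) = ½ · 8.4 · 7 = 29.4.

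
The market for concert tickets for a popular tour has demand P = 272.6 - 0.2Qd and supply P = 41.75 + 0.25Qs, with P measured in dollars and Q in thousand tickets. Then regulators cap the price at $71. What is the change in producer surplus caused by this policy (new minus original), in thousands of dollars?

Rearranging demand gives Qd = 1363 - 5P; rearranging supply gives Qs = 4P - 167. Without the control the market clears where 1363 - 5P = 4P - 167, i.e. P* = 170 and Q* = 513.
The ceiling of 71 is below the equilibrium price 170, so it binds.
At P = 71: Qd = 1363 - 5·71 = 1008 and Qs = 4·71 - 167 = 117.
Producer surplus without the control is ½ · (170 - 41.75) · 513 = 32896.125.
With the ceiling, producers sell 117 units at 71, so PS = ½ · (71 - 41.75) · 117 = 1711.125.
Change in producer surplus = 1711.125 - 32896.125 = -31185.

-31185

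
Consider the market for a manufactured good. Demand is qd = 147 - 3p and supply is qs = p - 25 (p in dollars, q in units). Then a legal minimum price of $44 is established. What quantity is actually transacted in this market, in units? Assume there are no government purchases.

15

Equilibrium: 147 - 3p = p - 25, so 172 = 4p and p* = 43, q* = 18.
Since 44 > 43, the floor is binding.
At p = 44: qd = 147 - 3·44 = 15 and qs = 44 - 25 = 19.
The quantity actually transacted is the short side, demand: 15.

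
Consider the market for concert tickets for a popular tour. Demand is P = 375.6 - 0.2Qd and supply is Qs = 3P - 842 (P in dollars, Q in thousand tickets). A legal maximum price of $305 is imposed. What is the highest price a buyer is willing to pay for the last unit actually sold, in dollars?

Rearranging demand gives Qd = 1878 - 5P. Equilibrium: 1878 - 5P = 3P - 842, so 2720 = 8P and P* = 340, Q* = 178.
Since 305 < 340, the ceiling is binding.
At P = 305: Qd = 1878 - 5·305 = 353 and Qs = 3·305 - 842 = 73.
Only 73 units reach the market. On the demand curve, the marginal buyer's willingness to pay at Q = 73 is (1878 - 73)/5 = 361.

361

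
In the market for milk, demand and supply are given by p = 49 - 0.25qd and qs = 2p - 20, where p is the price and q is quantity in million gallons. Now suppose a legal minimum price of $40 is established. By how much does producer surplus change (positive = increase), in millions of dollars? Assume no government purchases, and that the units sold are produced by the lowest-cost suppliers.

Rearranging demand gives qd = 196 - 4p. Without the control the market clears where 196 - 4p = 2p - 20, i.e. p* = 36 and q* = 52.
Because the floor (40) lies above the market-clearing price, it is binding.
At p = 40: qd = 196 - 4·40 = 36 and qs = 2·40 - 20 = 60.
Producer surplus without the control is ½ · (36 - 10) · 52 = 676.
With the floor, 36 units are sold at 40. The supply price at q = 36 is 28, so PS = ½ · [(40 - 10) + (40 - 28)] · 36 = 756.
Change in producer surplus = 756 - 676 = 80.

80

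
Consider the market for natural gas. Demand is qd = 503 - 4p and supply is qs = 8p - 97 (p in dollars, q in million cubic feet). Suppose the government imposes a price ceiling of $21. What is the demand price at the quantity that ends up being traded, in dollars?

108

Equilibrium: 503 - 4p = 8p - 97, so 600 = 12p and p* = 50, q* = 303.
The ceiling of 21 is below the equilibrium price 50, so it binds.
At p = 21: qd = 503 - 4·21 = 419 and qs = 8·21 - 97 = 71.
Only 71 units reach the market. On the demand curve, the marginal buyer's willingness to pay at q = 71 is (503 - 71)/4 = 108.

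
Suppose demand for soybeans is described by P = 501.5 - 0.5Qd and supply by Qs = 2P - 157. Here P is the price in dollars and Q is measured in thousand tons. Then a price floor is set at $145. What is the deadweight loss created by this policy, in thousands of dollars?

0

Rearranging demand gives Qd = 1003 - 2P. In a free market, 1003 - 2P = 2P - 157 gives the equilibrium P* = 290, Q* = 423.
Since 145 is below P* = 290, the floor does not bind and the free-market outcome prevails.
Since the control does not bind, no trades are prevented and deadweight loss is zero.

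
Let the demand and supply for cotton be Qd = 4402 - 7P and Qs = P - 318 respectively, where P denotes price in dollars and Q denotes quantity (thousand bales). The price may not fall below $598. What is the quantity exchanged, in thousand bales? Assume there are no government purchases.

Equilibrium: 4402 - 7P = P - 318, so 4720 = 8P and P* = 590, Q* = 272.
Since 598 > 590, the floor is binding.
At P = 598: Qd = 4402 - 7·598 = 216 and Qs = 598 - 318 = 280.
The quantity actually transacted is the short side, demand: 216.

216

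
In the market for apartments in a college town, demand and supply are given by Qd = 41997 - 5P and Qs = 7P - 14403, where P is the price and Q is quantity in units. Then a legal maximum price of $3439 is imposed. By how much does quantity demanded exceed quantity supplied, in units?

15132

Without the control the market clears where 41997 - 5P = 7P - 14403, i.e. P* = 4700 and Q* = 18497.
Because the ceiling (3439) lies below the market-clearing price, it is binding.
At P = 3439: Qd = 41997 - 5·3439 = 24802 and Qs = 7·3439 - 14403 = 9670.
Shortage = Qd - Qs = 24802 - 9670 = 15132.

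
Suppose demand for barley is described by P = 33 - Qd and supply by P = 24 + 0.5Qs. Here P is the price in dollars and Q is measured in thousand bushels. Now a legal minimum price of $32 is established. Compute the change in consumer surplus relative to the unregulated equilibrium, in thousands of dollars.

-17.5

Rearranging demand gives Qd = 33 - P; rearranging supply gives Qs = 2P - 48. Without the control the market clears where 33 - P = 2P - 48, i.e. P* = 27 and Q* = 6.
Since 32 > 27, the floor is binding.
At P = 32: Qd = 33 - 32 = 1 and Qs = 2·32 - 48 = 16.
Consumer surplus without the control is ½ · (33 - 27) · 6 = 18.
With the floor, consumers buy 1 units at 32, so CS = ½ · (33 - 32) · 1 = 0.5.
Change in consumer surplus = 0.5 - 18 = -17.5.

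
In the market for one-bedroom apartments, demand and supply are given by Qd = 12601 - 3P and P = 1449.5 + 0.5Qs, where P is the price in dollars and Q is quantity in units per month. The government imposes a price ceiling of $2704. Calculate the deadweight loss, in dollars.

261360

Rearranging supply gives Qs = 2P - 2899. Setting quantity demanded equal to quantity supplied, 12601 - 3P = 2P - 2899, gives P* = 3100 and Q* = 3301.
Because the ceiling (2704) lies below the market-clearing price, it is binding.
At P = 2704: Qd = 12601 - 3·2704 = 4489 and Qs = 2·2704 - 2899 = 2509.
Quantity traded falls to 2509. At Q = 2509 the demand price is (12601 - 2509)/3 = 3364 and the supply price is (2899 + 2509)/2 = 2704.
Deadweight loss = ½ · (3364 - 2704) · (3301 - 2509) = ½ · 660 · 792 = 261360.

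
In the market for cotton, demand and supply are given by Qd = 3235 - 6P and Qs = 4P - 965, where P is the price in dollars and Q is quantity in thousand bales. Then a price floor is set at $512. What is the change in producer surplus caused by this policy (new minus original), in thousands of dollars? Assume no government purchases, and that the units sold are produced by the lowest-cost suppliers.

Equilibrium: 3235 - 6P = 4P - 965, so 4200 = 10P and P* = 420, Q* = 715.
Since 512 > 420, the floor is binding.
At P = 512: Qd = 3235 - 6·512 = 163 and Qs = 4·512 - 965 = 1083.
Producer surplus without the control is ½ · (420 - 241.25) · 715 = 63903.125.
With the floor, 163 units are sold at 512. The supply price at Q = 163 is 282, so PS = ½ · [(512 - 241.25) + (512 - 282)] · 163 = 40811.125.
Change in producer surplus = 40811.125 - 63903.125 = -23092.

-23092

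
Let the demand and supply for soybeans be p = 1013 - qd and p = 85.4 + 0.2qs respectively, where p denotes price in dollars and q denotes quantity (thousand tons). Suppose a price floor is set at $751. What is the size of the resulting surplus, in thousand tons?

3066

Rearranging demand gives qd = 1013 - p; rearranging supply gives qs = 5p - 427. Equilibrium: 1013 - p = 5p - 427, so 1440 = 6p and p* = 240, q* = 773.
The floor of 751 is above the equilibrium price 240, so it binds.
At p = 751: qd = 1013 - 751 = 262 and qs = 5·751 - 427 = 3328.
Surplus = qs - qd = 3328 - 262 = 3066.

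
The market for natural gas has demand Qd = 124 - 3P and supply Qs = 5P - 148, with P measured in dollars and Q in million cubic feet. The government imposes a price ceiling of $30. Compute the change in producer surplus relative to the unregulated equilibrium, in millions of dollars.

-48

Without the control the market clears where 124 - 3P = 5P - 148, i.e. P* = 34 and Q* = 22.
Since 30 < 34, the ceiling is binding.
At P = 30: Qd = 124 - 3·30 = 34 and Qs = 5·30 - 148 = 2.
Producer surplus without the control is ½ · (34 - 29.6) · 22 = 48.4.
With the ceiling, producers sell 2 units at 30, so PS = ½ · (30 - 29.6) · 2 = 0.4.
Change in producer surplus = 0.4 - 48.4 = -48.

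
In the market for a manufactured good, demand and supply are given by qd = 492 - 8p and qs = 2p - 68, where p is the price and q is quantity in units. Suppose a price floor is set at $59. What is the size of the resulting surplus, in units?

30

Without the control the market clears where 492 - 8p = 2p - 68, i.e. p* = 56 and q* = 44.
Because the floor (59) lies above the market-clearing price, it is binding.
At p = 59: qd = 492 - 8·59 = 20 and qs = 2·59 - 68 = 50.
Surplus = qs - qd = 50 - 20 = 30.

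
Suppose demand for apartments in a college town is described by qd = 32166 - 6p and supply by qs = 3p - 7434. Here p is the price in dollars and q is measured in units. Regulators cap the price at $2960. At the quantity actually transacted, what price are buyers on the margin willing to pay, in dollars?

5120

In a free market, 32166 - 6p = 3p - 7434 gives the equilibrium p* = 4400, q* = 5766.
Since 2960 < 4400, the ceiling is binding.
At p = 2960: qd = 32166 - 6·2960 = 14406 and qs = 3·2960 - 7434 = 1446.
Only 1446 units reach the market. On the demand curve, the marginal buyer's willingness to pay at q = 1446 is (32166 - 1446)/6 = 5120.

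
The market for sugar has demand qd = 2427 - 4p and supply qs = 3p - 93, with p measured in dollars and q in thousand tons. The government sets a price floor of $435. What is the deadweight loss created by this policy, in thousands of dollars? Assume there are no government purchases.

26250

In a free market, 2427 - 4p = 3p - 93 gives the equilibrium p* = 360, q* = 987.
The floor of 435 is above the equilibrium price 360, so it binds.
At p = 435: qd = 2427 - 4·435 = 687 and qs = 3·435 - 93 = 1212.
Quantity traded falls to 687. At q = 687 the demand price is (2427 - 687)/4 = 435 and the supply price is (93 + 687)/3 = 260.
Deadweight loss = ½ · (435 - 260) · (987 - 687) = ½ · 175 · 300 = 26250.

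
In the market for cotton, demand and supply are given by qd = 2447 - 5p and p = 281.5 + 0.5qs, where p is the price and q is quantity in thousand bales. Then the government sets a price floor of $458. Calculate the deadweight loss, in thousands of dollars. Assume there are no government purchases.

Rearranging supply gives qs = 2p - 563. Equilibrium: 2447 - 5p = 2p - 563, so 3010 = 7p and p* = 430, q* = 297.
Since 458 > 430, the floor is binding.
At p = 458: qd = 2447 - 5·458 = 157 and qs = 2·458 - 563 = 353.
Quantity traded falls to 157. At q = 157 the demand price is (2447 - 157)/5 = 458 and the supply price is (563 + 157)/2 = 360.
Deadweight loss = ½ · (458 - 360) · (297 - 157) = ½ · 98 · 140 = 6860.

6860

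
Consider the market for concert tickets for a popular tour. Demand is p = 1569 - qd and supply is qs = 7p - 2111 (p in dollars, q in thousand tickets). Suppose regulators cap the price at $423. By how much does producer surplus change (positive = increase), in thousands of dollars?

Rearranging demand gives qd = 1569 - p. Without the control the market clears where 1569 - p = 7p - 2111, i.e. p* = 460 and q* = 1109.
Because the ceiling (423) lies below the market-clearing price, it is binding.
At p = 423: qd = 1569 - 423 = 1146 and qs = 7·423 - 2111 = 850.
Producer surplus without the control is ½ · (460 - 2111/7) · 1109 = 1229881/14.
With the ceiling, producers sell 850 units at 423, so PS = ½ · (423 - 2111/7) · 850 = 361250/7.
Change in producer surplus = 361250/7 - 1229881/14 = -36241.5.

-36241.5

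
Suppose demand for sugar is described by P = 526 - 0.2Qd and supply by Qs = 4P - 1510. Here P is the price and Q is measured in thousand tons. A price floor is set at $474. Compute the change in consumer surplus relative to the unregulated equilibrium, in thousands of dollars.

-4130

Rearranging demand gives Qd = 2630 - 5P. In a free market, 2630 - 5P = 4P - 1510 gives the equilibrium P* = 460, Q* = 330.
Because the floor (474) lies above the market-clearing price, it is binding.
At P = 474: Qd = 2630 - 5·474 = 260 and Qs = 4·474 - 1510 = 386.
Consumer surplus without the control is ½ · (526 - 460) · 330 = 10890.
With the floor, consumers buy 260 units at 474, so CS = ½ · (526 - 474) · 260 = 6760.
Change in consumer surplus = 6760 - 10890 = -4130.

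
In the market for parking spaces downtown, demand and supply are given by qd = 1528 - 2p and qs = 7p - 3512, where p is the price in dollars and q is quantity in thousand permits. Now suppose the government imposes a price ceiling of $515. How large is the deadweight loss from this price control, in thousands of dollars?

31893.75

Setting quantity demanded equal to quantity supplied, 1528 - 2p = 7p - 3512, gives p* = 560 and q* = 408.
The ceiling of 515 is below the equilibrium price 560, so it binds.
At p = 515: qd = 1528 - 2·515 = 498 and qs = 7·515 - 3512 = 93.
Quantity traded falls to 93. At q = 93 the demand price is (1528 - 93)/2 = 717.5 and the supply price is (3512 + 93)/7 = 515.
Deadweight loss = ½ · (717.5 - 515) · (408 - 93) = ½ · 202.5 · 315 = 31893.75.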